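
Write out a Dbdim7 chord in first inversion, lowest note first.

Fb – Abb – Cbb – Db

Dbdim7 = Db–Fb–Abb–Cbb; first inversion → third (Fb) lowest.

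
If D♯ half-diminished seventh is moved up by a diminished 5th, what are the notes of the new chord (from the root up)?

A  C  Eb  G

Transposed root: D# → A (diminished 5th up). So we spell A half-diminished seventh:
- root: A
- minor 3rd: C
- diminished 5th: Eb
- minor 7th: G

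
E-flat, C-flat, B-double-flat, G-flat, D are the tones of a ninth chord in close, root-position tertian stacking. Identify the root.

C-flat

Arranged so that each adjacent pair is a third by letter name: C-flat – E-flat – G-flat – B-double-flat – D.
The bottom of that stack, C-flat, is the root (this is C-flat dominant seventh sharp nine).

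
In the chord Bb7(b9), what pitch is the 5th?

Bb7(b9) is built on Bb; its 5th is a perfect 5th above the root.
A fifth above B uses the letter F, and the perfect 5th above Bb is F.

F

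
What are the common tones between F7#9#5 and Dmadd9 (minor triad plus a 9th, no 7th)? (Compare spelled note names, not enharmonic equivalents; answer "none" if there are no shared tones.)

F7#9#5: F A C# Eb G#
Dmadd9: D F A E
Common to both → F, A.

F A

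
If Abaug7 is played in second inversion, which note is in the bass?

E

Abaug7 in root position is Ab–C–E–Gb.
Second inversion places the fifth in the bass, which is E.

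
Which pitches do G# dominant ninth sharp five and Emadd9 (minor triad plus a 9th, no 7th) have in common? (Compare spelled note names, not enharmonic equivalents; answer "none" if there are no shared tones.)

G# dominant ninth sharp five = G#, B#, D##, F#, A#.
Emadd9 = E, G, B, F#.
Shared: F#.

F#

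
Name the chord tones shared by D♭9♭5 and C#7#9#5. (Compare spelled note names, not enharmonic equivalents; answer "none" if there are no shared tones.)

none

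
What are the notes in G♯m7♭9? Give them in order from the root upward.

G♯m7♭9: minor seventh flat nine on G#.
root → G#
3rd (minor 3rd) → B
5th (perfect 5th) → D#
7th (minor 7th) → F#
9th (minor 9th) → A

G#  B  D#  F#  A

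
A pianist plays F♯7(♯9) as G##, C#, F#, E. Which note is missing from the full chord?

The full F♯7(♯9) chord is F#, A#, C#, E, G##.
Comparing with the voicing, the major 3rd (3rd) — A# — is absent.

A#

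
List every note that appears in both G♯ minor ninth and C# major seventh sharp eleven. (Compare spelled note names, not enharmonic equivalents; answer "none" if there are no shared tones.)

G-sharp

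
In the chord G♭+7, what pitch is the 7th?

Fb

Root of G♭+7 = Gb. The 7th is a minor 7th: Gb up a minor 7th → Fb.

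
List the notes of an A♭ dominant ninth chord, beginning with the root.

A♭ dominant ninth is a dominant ninth built on Ab.
- root: Ab
- major 3rd: C
- perfect 5th: Eb
- minor 7th: Gb
- major 9th: Bb

Ab C Eb Gb Bb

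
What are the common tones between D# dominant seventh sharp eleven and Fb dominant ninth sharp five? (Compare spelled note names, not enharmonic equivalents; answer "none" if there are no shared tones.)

D# dominant seventh sharp eleven = D-sharp, F-double-sharp, A-sharp, C-sharp, G-double-sharp.
Fb dominant ninth sharp five = F-flat, A-flat, C, E-double-flat, G-flat.
Shared: none.

none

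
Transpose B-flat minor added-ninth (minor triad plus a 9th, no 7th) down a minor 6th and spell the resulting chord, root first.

D – F – A – E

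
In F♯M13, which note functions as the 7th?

E♯

F♯M13 is built on F♯; its 7th is a major 7th above the root.
A seventh above F uses the letter E, and the major 7th above F♯ is E♯.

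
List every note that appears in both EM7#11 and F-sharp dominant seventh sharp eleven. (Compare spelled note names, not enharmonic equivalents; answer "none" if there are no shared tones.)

E – A#

EM7#11: E G# B D# A#
F-sharp dominant seventh sharp eleven: F# A# C# E B#
Common to both → E, A#.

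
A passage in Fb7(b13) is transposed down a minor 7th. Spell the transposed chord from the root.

Transposed root: F♭ → G♭ (minor 7th down). So we spell G♭ dominant seventh flat thirteen:
Root: G♭
Major 3rd (3rd): B♭
Perfect 5th (5th): D♭
Minor 7th (7th): F♭
Minor 13th (13th): E𝄫

G♭ B♭ D♭ F♭ E𝄫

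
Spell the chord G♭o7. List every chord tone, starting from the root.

Gb, Bbb, Dbb, Fbb

G♭o7 is a diminished seventh built on Gb.
Root: Gb
Minor 3rd (3rd): Bbb
Diminished 5th (5th): Dbb
Diminished 7th (7th): Fbb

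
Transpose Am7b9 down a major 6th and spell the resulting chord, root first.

C, Eb, G, Bb, Db

A major 6th down from A is C, so the new chord is C minor seventh flat nine.
C — root
Eb — minor 3rd
G — perfect 5th
Bb — minor 7th
Db — minor 9th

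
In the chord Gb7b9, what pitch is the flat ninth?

Gb7b9 is built on Gb; its 9th is a minor 9th above the root.
A second above G uses the letter A, and the minor 9th above Gb is Abb.

Abb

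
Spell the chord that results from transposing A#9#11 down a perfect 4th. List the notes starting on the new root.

Transposed root: A# → E# (perfect 4th down). So we spell E# dominant ninth sharp eleven:
root → E#
3rd (major 3rd) → G##
5th (perfect 5th) → B#
7th (minor 7th) → D#
9th (major 9th) → F##
11th (augmented 11th) → A##

E#, G##, B#, D#, F##, A##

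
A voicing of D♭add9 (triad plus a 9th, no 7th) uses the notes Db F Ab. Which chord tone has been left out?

The full D♭add9 chord is Db, F, Ab, Eb.
Comparing with the voicing, the major 9th (9th) — Eb — is absent.

Eb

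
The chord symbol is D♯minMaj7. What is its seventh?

D♯minMaj7 is built on D#; its 7th is a major 7th above the root.
A seventh above D uses the letter C, and the major 7th above D# is C##.

C##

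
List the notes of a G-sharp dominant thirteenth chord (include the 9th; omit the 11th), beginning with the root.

G-sharp, B-sharp, D-sharp, F-sharp, A-sharp, E-sharp

Root G-sharp, quality dominant thirteenth:
Root: G-sharp
Major 3rd (3rd): B-sharp
Perfect 5th (5th): D-sharp
Minor 7th (7th): F-sharp
Major 9th (9th): A-sharp
Major 13th (13th): E-sharp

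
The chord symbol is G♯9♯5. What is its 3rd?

B♯

Root of G♯9♯5 = G♯. The 3rd is a major 3rd: G♯ up a major 3rd → B♯.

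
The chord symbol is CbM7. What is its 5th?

Root of CbM7 = Cb. The 5th is a perfect 5th: Cb up a perfect 5th → Gb.

Gb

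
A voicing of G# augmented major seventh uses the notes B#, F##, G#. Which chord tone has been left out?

D##

The full G# augmented major seventh chord is G#, B#, D##, F##.
Comparing with the voicing, the augmented 5th (5th) — D## — is absent.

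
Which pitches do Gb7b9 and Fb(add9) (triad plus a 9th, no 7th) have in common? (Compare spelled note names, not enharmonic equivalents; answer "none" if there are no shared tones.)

Gb7b9 = Gb, Bb, Db, Fb, Abb.
Fb(add9) = Fb, Ab, Cb, Gb.
Shared: Gb, Fb.

Gb  Fb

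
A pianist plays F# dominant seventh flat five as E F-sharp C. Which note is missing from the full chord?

The full F# dominant seventh flat five chord is F-sharp, A-sharp, C, E.
Comparing with the voicing, the major 3rd (3rd) — A-sharp — is absent.

A-sharp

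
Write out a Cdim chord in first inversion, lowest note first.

Cdim = C–E♭–G♭; first inversion → third (E♭) lowest.

E♭ G♭ C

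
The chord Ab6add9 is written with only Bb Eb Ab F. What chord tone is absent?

Ab6add9 = Ab, C, Eb, F, Bb. The voicing lacks the 3rd (major 3rd), C.

C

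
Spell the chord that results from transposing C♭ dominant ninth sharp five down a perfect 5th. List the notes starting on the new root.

F-flat, A-flat, C, E-double-flat, G-flat

C-flat down a perfect 5th → F-flat. New chord: F-flat dominant ninth sharp five.
- root: F-flat
- major 3rd: A-flat
- augmented 5th: C
- minor 7th: E-double-flat
- major 9th: G-flat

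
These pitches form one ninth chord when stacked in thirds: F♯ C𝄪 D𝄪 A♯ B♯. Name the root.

Arranged so that each adjacent pair is a third by letter name: B♯ – D𝄪 – F♯ – A♯ – C𝄪.
The bottom of that stack, B♯, is the root (this is B♯ dominant ninth flat five).

B♯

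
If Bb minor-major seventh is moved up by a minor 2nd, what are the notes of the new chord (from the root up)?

C-flat E-double-flat G-flat B-flat

B-flat up a minor 2nd → C-flat. New chord: C-flat minor-major seventh.
root → C-flat
3rd (minor 3rd) → E-double-flat
5th (perfect 5th) → G-flat
7th (major 7th) → B-flat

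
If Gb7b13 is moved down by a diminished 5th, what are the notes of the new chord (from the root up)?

C E G B♭ A♭

A diminished 5th down from G♭ is C, so the new chord is C dominant seventh flat thirteen.
- root: C
- major 3rd: E
- perfect 5th: G
- minor 7th: B♭
- minor 13th: A♭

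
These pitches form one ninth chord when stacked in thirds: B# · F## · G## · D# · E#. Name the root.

E#

Stacking in thirds gives E# – G## – B# – D# – F##, so E# is the root — E# dominant ninth.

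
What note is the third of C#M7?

E#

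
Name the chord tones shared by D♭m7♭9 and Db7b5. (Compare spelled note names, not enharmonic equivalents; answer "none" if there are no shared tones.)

D♭m7♭9: Db Fb Ab Cb Ebb
Db7b5: Db F Abb Cb
Common to both → Db, Cb.

Db – Cb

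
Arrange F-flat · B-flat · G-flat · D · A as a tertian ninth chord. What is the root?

G-flat

Stacking in thirds gives G-flat – B-flat – D – F-flat – A, so G-flat is the root — G-flat dominant seventh sharp nine sharp five.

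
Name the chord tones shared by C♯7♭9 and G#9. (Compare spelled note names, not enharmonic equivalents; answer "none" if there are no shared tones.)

G#

C♯7♭9: C# E# G# B D
G#9: G# B# D# F# A#
Common to both → G#.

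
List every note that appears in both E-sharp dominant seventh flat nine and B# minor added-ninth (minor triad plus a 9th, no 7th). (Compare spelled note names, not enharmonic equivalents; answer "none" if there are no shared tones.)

B-sharp D-sharp

E-sharp dominant seventh flat nine: E-sharp G-double-sharp B-sharp D-sharp F-sharp
B# minor added-ninth: B-sharp D-sharp F-double-sharp C-double-sharp
Common to both → B-sharp, D-sharp.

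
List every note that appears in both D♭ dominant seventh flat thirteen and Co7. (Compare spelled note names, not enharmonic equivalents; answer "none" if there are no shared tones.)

Bbb

D♭ dominant seventh flat thirteen = Db, F, Ab, Cb, Bbb.
Co7 = C, Eb, Gb, Bbb.
Shared: Bbb.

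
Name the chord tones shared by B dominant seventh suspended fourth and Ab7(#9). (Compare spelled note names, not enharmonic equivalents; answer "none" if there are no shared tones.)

B

B dominant seventh suspended fourth: B E F# A
Ab7(#9): Ab C Eb Gb B
Common to both → B.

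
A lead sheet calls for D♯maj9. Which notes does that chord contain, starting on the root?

D#  F##  A#  C##  E#

D♯maj9 is a major ninth built on D#.
D# — root
F## — major 3rd
A# — perfect 5th
C## — major 7th
E# — major 9th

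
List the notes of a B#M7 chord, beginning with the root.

B#M7 is a major seventh built on B#.
- root: B#
- major 3rd: D##
- perfect 5th: F##
- major 7th: A##

B#, D##, F##, A##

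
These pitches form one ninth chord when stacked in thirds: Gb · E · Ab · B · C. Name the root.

Stacking in thirds gives Ab – C – E – Gb – B, so Ab is the root — Ab dominant seventh sharp nine sharp five.

Ab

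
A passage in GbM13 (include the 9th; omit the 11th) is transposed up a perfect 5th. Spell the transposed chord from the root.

Db  F  Ab  C  Eb  Bb

A perfect 5th up from Gb is Db, so the new chord is Db major thirteenth.
Root: Db
Major 3rd (3rd): F
Perfect 5th (5th): Ab
Major 7th (7th): C
Major 9th (9th): Eb
Major 13th (13th): Bb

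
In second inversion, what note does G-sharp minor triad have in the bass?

D-sharp

G-sharp minor triad = G-sharp–B–D-sharp. Second inversion → fifth in the bass = D-sharp.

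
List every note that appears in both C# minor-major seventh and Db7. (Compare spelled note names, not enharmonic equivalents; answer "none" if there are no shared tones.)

none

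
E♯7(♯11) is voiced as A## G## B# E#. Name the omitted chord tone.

D#

E♯7(♯11) = E#, G##, B#, D#, A##. The voicing lacks the 7th (minor 7th), D#.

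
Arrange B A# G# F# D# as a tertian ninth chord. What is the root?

G#

Arranged so that each adjacent pair is a third by letter name: G# – B – D# – F# – A#.
The bottom of that stack, G#, is the root (this is G# minor ninth).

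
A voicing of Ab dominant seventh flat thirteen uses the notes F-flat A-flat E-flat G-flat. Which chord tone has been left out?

C

Ab dominant seventh flat thirteen = A-flat, C, E-flat, G-flat, F-flat. The voicing lacks the 3rd (major 3rd), C.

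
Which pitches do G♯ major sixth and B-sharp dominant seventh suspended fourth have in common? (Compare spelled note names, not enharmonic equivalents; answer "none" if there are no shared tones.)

B#, E#

G♯ major sixth: G# B# D# E#
B-sharp dominant seventh suspended fourth: B# E# F## A#
Common to both → B#, E#.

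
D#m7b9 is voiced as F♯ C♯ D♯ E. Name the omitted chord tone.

A♯

D#m7b9 = D♯, F♯, A♯, C♯, E. The voicing lacks the 5th (perfect 5th), A♯.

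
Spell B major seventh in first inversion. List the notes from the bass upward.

B major seventh = B–D-sharp–F-sharp–A-sharp; first inversion → third (D-sharp) lowest.

D-sharp – F-sharp – A-sharp – B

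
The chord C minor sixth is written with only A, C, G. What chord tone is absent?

C minor sixth = C, Eb, G, A. The voicing lacks the 3rd (minor 3rd), Eb.

Eb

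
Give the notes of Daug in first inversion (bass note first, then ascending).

Daug = D–F#–A#; first inversion → third (F#) lowest.

F# – A# – D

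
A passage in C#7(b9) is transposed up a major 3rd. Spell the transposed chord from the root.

A major 3rd up from C# is E#, so the new chord is E# dominant seventh flat nine.
- root: E#
- major 3rd: G##
- perfect 5th: B#
- minor 7th: D#
- minor 9th: F#

E#  G##  B#  D#  F#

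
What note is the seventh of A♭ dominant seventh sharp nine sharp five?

G♭

A♭ dominant seventh sharp nine sharp five is built on A♭; its 7th is a minor 7th above the root.
A seventh above A uses the letter G, and the minor 7th above A♭ is G♭.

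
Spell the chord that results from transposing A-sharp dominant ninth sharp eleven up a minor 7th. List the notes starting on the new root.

G# – B# – D# – F# – A# – C##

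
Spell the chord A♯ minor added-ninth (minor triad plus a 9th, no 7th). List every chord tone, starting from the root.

A♯ minor added-ninth is a minor added-ninth built on A#.
- root: A#
- minor 3rd: C#
- perfect 5th: E#
- major 9th: B#

A#  C#  E#  B#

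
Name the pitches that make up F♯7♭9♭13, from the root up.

F#  A#  C#  E  G  D

Root F#, quality dominant seventh flat nine flat thirteen:
F# — root
A# — major 3rd
C# — perfect 5th
E — minor 7th
G — minor 9th
D — minor 13th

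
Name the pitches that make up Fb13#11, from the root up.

Fb13#11: dominant thirteenth sharp eleven on Fb.
Root: Fb
Major 3rd (3rd): Ab
Perfect 5th (5th): Cb
Minor 7th (7th): Ebb
Major 9th (9th): Gb
Augmented 11th (11th): Bb
Major 13th (13th): Db

Fb Ab Cb Ebb Gb Bb Db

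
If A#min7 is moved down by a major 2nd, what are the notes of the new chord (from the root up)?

G# B D# F#

A major 2nd down from A# is G#, so the new chord is G# minor seventh.
G# — root
B — minor 3rd
D# — perfect 5th
F# — minor 7th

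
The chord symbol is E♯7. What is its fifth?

E♯7 is built on E#; its 5th is a perfect 5th above the root.
A fifth above E uses the letter B, and the perfect 5th above E# is B#.

B#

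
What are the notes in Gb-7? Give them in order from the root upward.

Root Gb, quality minor seventh:
Gb — root
Bbb — minor 3rd
Db — perfect 5th
Fb — minor 7th

Gb, Bbb, Db, Fb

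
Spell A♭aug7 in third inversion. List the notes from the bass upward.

In root position, A♭aug7 is Ab–C–E–Gb.
Third inversion puts the seventh (Gb) in the bass.

Gb, Ab, C, E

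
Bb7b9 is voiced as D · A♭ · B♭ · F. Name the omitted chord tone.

Bb7b9 = B♭, D, F, A♭, C♭. The voicing lacks the 9th (minor 9th), C♭.

C♭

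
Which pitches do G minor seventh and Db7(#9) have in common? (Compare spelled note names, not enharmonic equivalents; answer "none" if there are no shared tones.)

F

G minor seventh = G, B♭, D, F.
Db7(#9) = D♭, F, A♭, C♭, E.
Shared: F.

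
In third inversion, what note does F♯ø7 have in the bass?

F♯ø7 in root position is F#–A–C–E.
Third inversion places the seventh in the bass, which is E.

E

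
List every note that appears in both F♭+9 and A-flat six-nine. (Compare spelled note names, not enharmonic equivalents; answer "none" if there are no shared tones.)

Ab, C

F♭+9: Fb Ab C Ebb Gb
A-flat six-nine: Ab C Eb F Bb
Common to both → Ab, C.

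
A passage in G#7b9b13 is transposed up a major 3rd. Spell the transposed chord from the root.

B#, D##, F##, A#, C#, G#

G# up a major 3rd → B#. New chord: B# dominant seventh flat nine flat thirteen.
B# — root
D## — major 3rd
F## — perfect 5th
A# — minor 7th
C# — minor 9th
G# — minor 13th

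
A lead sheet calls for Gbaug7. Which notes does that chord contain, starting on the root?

Gbaug7: augmented seventh on G♭.
root → G♭
3rd (major 3rd) → B♭
5th (augmented 5th) → D
7th (minor 7th) → F♭

G♭  B♭  D  F♭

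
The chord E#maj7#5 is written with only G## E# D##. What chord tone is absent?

The full E#maj7#5 chord is E#, G##, B##, D##.
Comparing with the voicing, the augmented 5th (5th) — B## — is absent.

B##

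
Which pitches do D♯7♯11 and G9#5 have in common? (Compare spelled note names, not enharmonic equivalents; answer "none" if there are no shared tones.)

D#

D♯7♯11 = D#, F##, A#, C#, G##.
G9#5 = G, B, D#, F, A.
Shared: D#.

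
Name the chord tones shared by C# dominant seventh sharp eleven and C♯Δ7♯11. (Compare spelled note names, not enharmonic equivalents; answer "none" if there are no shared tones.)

C# dominant seventh sharp eleven: C# E# G# B F##
C♯Δ7♯11: C# E# G# B# F##
Common to both → C#, E#, G#, F##.

C#, E#, G#, F##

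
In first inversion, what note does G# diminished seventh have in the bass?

B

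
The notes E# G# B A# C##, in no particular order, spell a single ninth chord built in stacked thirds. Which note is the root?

A#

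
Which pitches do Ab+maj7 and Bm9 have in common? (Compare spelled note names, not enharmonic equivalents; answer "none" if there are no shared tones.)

none

Ab+maj7: Ab C E G
Bm9: B D F# A C#
Common to both → none.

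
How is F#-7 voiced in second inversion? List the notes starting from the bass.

C#, E, F#, A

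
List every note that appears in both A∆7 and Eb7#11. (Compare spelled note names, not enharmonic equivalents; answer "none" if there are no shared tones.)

A∆7 = A, C#, E, G#.
Eb7#11 = Eb, G, Bb, Db, A.
Shared: A.

A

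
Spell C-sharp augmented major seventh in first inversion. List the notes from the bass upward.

C-sharp augmented major seventh = C-sharp–E-sharp–G-double-sharp–B-sharp; first inversion → third (E-sharp) lowest.

E-sharp G-double-sharp B-sharp C-sharp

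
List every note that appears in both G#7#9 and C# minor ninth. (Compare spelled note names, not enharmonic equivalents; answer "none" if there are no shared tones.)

G#7#9 = G♯, B♯, D♯, F♯, A𝄪.
C# minor ninth = C♯, E, G♯, B, D♯.
Shared: G♯, D♯.

G♯  D♯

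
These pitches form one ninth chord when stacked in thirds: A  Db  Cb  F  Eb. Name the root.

Arranged so that each adjacent pair is a third by letter name: Db – F – A – Cb – Eb.
The bottom of that stack, Db, is the root (this is Db dominant ninth sharp five).

Db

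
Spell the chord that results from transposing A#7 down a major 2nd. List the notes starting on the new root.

G♯, B♯, D♯, F♯

Transposed root: A♯ → G♯ (major 2nd down). So we spell G♯ dominant seventh:
Root: G♯
Major 3rd (3rd): B♯
Perfect 5th (5th): D♯
Minor 7th (7th): F♯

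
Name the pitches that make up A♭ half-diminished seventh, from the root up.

A♭ half-diminished seventh: half-diminished seventh on A♭.
Root: A♭
Minor 3rd (3rd): C♭
Diminished 5th (5th): E𝄫
Minor 7th (7th): G♭

A♭, C♭, E𝄫, G♭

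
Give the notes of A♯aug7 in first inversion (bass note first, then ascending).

In root position, A♯aug7 is A#–C##–E##–G#.
First inversion puts the third (C##) in the bass.

C## – E## – G# – A#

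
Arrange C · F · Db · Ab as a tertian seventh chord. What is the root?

Stacking in thirds gives Db – F – Ab – C, so Db is the root — Db major seventh.

Db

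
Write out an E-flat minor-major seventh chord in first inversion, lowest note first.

G-flat – B-flat – D – E-flat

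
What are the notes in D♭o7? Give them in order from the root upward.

D♭o7: diminished seventh on Db.
- root: Db
- minor 3rd: Fb
- diminished 5th: Abb
- diminished 7th: Cbb

Db, Fb, Abb, Cbb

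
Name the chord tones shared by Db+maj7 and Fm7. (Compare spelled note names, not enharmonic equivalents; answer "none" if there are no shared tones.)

Db+maj7: Db F A C
Fm7: F Ab C Eb
Common to both → F, C.

F – C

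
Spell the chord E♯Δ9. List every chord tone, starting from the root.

E#  G##  B#  D##  F##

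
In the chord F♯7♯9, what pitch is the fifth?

C#

F♯7♯9 is built on F#; its 5th is a perfect 5th above the root.
A fifth above F uses the letter C, and the perfect 5th above F# is C#.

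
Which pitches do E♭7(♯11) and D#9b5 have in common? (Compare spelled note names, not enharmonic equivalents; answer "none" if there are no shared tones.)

A

E♭7(♯11): Eb G Bb Db A
D#9b5: D# F## A C# E#
Common to both → A.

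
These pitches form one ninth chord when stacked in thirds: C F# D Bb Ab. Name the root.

Stacking in thirds gives Bb – D – F# – Ab – C, so Bb is the root — Bb dominant ninth sharp five.

Bb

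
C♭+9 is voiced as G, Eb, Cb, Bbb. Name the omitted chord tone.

Db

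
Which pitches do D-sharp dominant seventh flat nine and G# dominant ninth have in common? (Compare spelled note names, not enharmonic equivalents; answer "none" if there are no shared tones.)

D-sharp dominant seventh flat nine: D-sharp F-double-sharp A-sharp C-sharp E
G# dominant ninth: G-sharp B-sharp D-sharp F-sharp A-sharp
Common to both → D-sharp, A-sharp.

D-sharp, A-sharp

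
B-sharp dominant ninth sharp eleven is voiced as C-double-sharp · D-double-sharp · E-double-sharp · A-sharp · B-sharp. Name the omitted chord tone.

F-double-sharp

B-sharp dominant ninth sharp eleven = B-sharp, D-double-sharp, F-double-sharp, A-sharp, C-double-sharp, E-double-sharp. The voicing lacks the 5th (perfect 5th), F-double-sharp.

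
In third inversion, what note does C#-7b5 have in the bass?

C#-7b5 = C#–E–G–B. Third inversion → seventh in the bass = B.

B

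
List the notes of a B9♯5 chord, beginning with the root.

Root B, quality dominant ninth sharp five:
Root: B
Major 3rd (3rd): D#
Augmented 5th (5th): F##
Minor 7th (7th): A
Major 9th (9th): C#

B  D#  F##  A  C#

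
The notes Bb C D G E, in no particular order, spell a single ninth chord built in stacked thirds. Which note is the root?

C

Stacking in thirds gives C – E – G – Bb – D, so C is the root — C dominant ninth.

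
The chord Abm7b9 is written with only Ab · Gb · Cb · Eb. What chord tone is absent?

Abm7b9 = Ab, Cb, Eb, Gb, Bbb. The voicing lacks the 9th (minor 9th), Bbb.

Bbb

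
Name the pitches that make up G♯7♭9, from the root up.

G#, B#, D#, F#, A

Root G#, quality dominant seventh flat nine:
root → G#
3rd (major 3rd) → B#
5th (perfect 5th) → D#
7th (minor 7th) → F#
9th (minor 9th) → A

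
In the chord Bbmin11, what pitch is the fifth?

Bbmin11 is built on Bb; its 5th is a perfect 5th above the root.
A fifth above B uses the letter F, and the perfect 5th above Bb is F.

F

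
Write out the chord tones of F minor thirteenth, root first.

Root F, quality minor thirteenth:
Root: F
Minor 3rd (3rd): A-flat
Perfect 5th (5th): C
Minor 7th (7th): E-flat
Major 9th (9th): G
Perfect 11th (11th): B-flat
Major 13th (13th): D

F A-flat C E-flat G B-flat D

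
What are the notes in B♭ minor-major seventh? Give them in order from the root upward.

B♭ minor-major seventh is a minor-major seventh built on B♭.
- root: B♭
- minor 3rd: D♭
- perfect 5th: F
- major 7th: A

B♭, D♭, F, A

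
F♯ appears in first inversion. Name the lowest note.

F♯ in root position is F♯–A♯–C♯.
First inversion places the third in the bass, which is A♯.

A♯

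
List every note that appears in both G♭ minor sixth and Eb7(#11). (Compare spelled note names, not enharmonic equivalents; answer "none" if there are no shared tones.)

G♭ minor sixth: Gb Bbb Db Eb
Eb7(#11): Eb G Bb Db A
Common to both → Db, Eb.

Db, Eb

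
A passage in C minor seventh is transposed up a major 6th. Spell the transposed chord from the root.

A – C – E – G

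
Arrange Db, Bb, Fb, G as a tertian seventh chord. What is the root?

Stacking in thirds gives G – Bb – Db – Fb, so G is the root — G diminished seventh.

G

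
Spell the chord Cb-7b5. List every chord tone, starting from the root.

C♭, E𝄫, G𝄫, B𝄫

Cb-7b5: half-diminished seventh on C♭.
Root: C♭
Minor 3rd (3rd): E𝄫
Diminished 5th (5th): G𝄫
Minor 7th (7th): B𝄫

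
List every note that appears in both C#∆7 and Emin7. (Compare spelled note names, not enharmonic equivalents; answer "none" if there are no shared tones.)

none

C#∆7 = C#, E#, G#, B#.
Emin7 = E, G, B, D.
Shared: none.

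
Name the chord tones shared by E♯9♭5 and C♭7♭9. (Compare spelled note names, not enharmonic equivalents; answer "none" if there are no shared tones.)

E♯9♭5 = E#, G##, B, D#, F##.
C♭7♭9 = Cb, Eb, Gb, Bbb, Dbb.
Shared: none.

none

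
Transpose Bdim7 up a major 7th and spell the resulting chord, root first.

A major 7th up from B is A#, so the new chord is A# diminished seventh.
Root: A#
Minor 3rd (3rd): C#
Diminished 5th (5th): E
Diminished 7th (7th): G

A# C# E G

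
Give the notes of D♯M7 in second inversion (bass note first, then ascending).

A# – C## – D# – F##

In root position, D♯M7 is D#–F##–A#–C##.
Second inversion puts the fifth (A#) in the bass.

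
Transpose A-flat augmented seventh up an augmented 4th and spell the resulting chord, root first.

D, F-sharp, A-sharp, C

An augmented 4th up from A-flat is D, so the new chord is D augmented seventh.
root → D
3rd (major 3rd) → F-sharp
5th (augmented 5th) → A-sharp
7th (minor 7th) → C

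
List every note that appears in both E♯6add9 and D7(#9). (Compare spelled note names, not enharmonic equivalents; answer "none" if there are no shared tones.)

E♯

E♯6add9 = E♯, G𝄪, B♯, C𝄪, F𝄪.
D7(#9) = D, F♯, A, C, E♯.
Shared: E♯.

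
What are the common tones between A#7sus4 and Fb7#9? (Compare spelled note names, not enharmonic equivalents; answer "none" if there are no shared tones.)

none

A#7sus4: A# D# E# G#
Fb7#9: Fb Ab Cb Ebb G
Common to both → none.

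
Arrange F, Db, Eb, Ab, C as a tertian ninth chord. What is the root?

Arranged so that each adjacent pair is a third by letter name: Db – F – Ab – C – Eb.
The bottom of that stack, Db, is the root (this is Db major ninth).

Db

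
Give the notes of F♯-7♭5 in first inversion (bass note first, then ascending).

In root position, F♯-7♭5 is F#–A–C–E.
First inversion puts the third (A) in the bass.

A – C – E – F#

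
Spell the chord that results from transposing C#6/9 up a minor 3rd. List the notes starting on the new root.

A minor 3rd up from C# is E, so the new chord is E six-nine.
root → E
3rd (major 3rd) → G#
5th (perfect 5th) → B
6th (major 6th) → C#
9th (major 9th) → F#

E – G# – B – C# – F#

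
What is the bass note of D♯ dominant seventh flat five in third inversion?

C#

D♯ dominant seventh flat five in root position is D#–F##–A–C#.
Third inversion places the seventh in the bass, which is C#.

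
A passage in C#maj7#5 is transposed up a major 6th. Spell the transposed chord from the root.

A#, C##, E##, G##

Transposed root: C# → A# (major 6th up). So we spell A# augmented major seventh:
- root: A#
- major 3rd: C##
- augmented 5th: E##
- major 7th: G##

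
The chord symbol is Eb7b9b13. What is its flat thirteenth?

Cb

Eb7b9b13 is built on Eb; its 13th is a minor 13th above the root.
A sixth above E uses the letter C, and the minor 13th above Eb is Cb.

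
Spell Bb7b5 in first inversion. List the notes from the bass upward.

D F♭ A♭ B♭

In root position, Bb7b5 is B♭–D–F♭–A♭.
First inversion puts the third (D) in the bass.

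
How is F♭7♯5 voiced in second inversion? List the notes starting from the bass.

In root position, F♭7♯5 is Fb–Ab–C–Ebb.
Second inversion puts the fifth (C) in the bass.

C, Ebb, Fb, Ab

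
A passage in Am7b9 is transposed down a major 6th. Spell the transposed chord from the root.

C E♭ G B♭ D♭

A down a major 6th → C. New chord: C minor seventh flat nine.
C — root
E♭ — minor 3rd
G — perfect 5th
B♭ — minor 7th
D♭ — minor 9th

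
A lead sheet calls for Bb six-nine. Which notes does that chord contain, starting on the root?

B-flat, D, F, G, C

Bb six-nine is a six-nine built on B-flat.
root → B-flat
3rd (major 3rd) → D
5th (perfect 5th) → F
6th (major 6th) → G
9th (major 9th) → C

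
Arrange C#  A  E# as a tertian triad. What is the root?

A

Arranged so that each adjacent pair is a third by letter name: A – C# – E#.
The bottom of that stack, A, is the root (this is A augmented triad).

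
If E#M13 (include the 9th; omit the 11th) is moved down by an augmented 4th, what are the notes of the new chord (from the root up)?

B  D#  F#  A#  C#  G#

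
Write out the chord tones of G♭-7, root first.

Gb Bbb Db Fb

Root Gb, quality minor seventh:
- root: Gb
- minor 3rd: Bbb
- perfect 5th: Db
- minor 7th: Fb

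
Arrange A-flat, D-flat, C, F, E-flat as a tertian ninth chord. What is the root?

Stacking in thirds gives D-flat – F – A-flat – C – E-flat, so D-flat is the root — D-flat major ninth.

D-flat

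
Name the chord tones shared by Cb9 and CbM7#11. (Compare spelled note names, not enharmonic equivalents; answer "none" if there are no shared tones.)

Cb, Eb, Gb

Cb9 = Cb, Eb, Gb, Bbb, Db.
CbM7#11 = Cb, Eb, Gb, Bb, F.
Shared: Cb, Eb, Gb.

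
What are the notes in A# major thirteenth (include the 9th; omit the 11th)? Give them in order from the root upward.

A# – C## – E# – G## – B# – F##

Root A#, quality major thirteenth:
Root: A#
Major 3rd (3rd): C##
Perfect 5th (5th): E#
Major 7th (7th): G##
Major 9th (9th): B#
Major 13th (13th): F##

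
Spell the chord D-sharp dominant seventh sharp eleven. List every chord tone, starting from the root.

Root D#, quality dominant seventh sharp eleven:
D# — root
F## — major 3rd
A# — perfect 5th
C# — minor 7th
G## — augmented 11th

D# F## A# C# G##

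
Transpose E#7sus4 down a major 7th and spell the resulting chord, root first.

A major 7th down from E# is F#, so the new chord is F# dominant seventh suspended fourth.
Root: F#
Perfect 4th (4th): B
Perfect 5th (5th): C#
Minor 7th (7th): E

F# – B – C# – E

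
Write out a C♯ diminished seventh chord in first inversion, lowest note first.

E – G – Bb – C#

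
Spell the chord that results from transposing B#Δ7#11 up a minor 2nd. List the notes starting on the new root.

C♯, E♯, G♯, B♯, F𝄪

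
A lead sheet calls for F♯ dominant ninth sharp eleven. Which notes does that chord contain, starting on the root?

F♯ dominant ninth sharp eleven: dominant ninth sharp eleven on F-sharp.
root → F-sharp
3rd (major 3rd) → A-sharp
5th (perfect 5th) → C-sharp
7th (minor 7th) → E
9th (major 9th) → G-sharp
11th (augmented 11th) → B-sharp

F-sharp A-sharp C-sharp E G-sharp B-sharp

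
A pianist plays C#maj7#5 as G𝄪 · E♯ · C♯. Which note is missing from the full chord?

B♯

The full C#maj7#5 chord is C♯, E♯, G𝄪, B♯.
Comparing with the voicing, the major 7th (7th) — B♯ — is absent.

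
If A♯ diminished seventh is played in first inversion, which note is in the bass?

A♯ diminished seventh = A-sharp–C-sharp–E–G. First inversion → third in the bass = C-sharp.

C-sharp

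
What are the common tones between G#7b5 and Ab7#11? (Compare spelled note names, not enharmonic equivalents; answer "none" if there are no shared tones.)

G#7b5: G# B# D F#
Ab7#11: Ab C Eb Gb D
Common to both → D.

D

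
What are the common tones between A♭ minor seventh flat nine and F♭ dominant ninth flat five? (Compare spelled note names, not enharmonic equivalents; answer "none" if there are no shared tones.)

A-flat, G-flat

A♭ minor seventh flat nine: A-flat C-flat E-flat G-flat B-double-flat
F♭ dominant ninth flat five: F-flat A-flat C-double-flat E-double-flat G-flat
Common to both → A-flat, G-flat.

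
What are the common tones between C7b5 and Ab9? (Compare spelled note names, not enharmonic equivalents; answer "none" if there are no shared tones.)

C7b5: C E Gb Bb
Ab9: Ab C Eb Gb Bb
Common to both → C, Gb, Bb.

C Gb Bb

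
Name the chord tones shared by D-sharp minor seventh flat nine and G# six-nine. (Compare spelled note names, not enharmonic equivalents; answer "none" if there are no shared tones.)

D-sharp minor seventh flat nine: D-sharp F-sharp A-sharp C-sharp E
G# six-nine: G-sharp B-sharp D-sharp E-sharp A-sharp
Common to both → D-sharp, A-sharp.

D-sharp A-sharp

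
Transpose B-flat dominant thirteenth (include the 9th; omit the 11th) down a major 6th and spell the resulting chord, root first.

D-flat F A-flat C-flat E-flat B-flat

A major 6th down from B-flat is D-flat, so the new chord is D-flat dominant thirteenth.
root → D-flat
3rd (major 3rd) → F
5th (perfect 5th) → A-flat
7th (minor 7th) → C-flat
9th (major 9th) → E-flat
13th (major 13th) → B-flat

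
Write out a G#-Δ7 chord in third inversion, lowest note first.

G#-Δ7 = G#–B–D#–F##; third inversion → seventh (F##) lowest.

F##  G#  B  D#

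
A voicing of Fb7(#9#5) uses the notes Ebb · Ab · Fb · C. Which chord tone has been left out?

Fb7(#9#5) = Fb, Ab, C, Ebb, G. The voicing lacks the 9th (augmented 9th), G.

G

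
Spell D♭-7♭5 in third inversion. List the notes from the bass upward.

Cb, Db, Fb, Abb

In root position, D♭-7♭5 is Db–Fb–Abb–Cb.
Third inversion puts the seventh (Cb) in the bass.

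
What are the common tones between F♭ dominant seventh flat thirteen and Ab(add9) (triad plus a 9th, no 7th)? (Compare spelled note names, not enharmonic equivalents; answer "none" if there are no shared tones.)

Ab

F♭ dominant seventh flat thirteen: Fb Ab Cb Ebb Dbb
Ab(add9): Ab C Eb Bb
Common to both → Ab.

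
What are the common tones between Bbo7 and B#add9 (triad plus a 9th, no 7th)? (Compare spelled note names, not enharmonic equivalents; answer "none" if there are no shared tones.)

none

Bbo7 = B♭, D♭, F♭, A𝄫.
B#add9 = B♯, D𝄪, F𝄪, C𝄪.
Shared: none.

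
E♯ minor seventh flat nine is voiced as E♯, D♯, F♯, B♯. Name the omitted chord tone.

E♯ minor seventh flat nine = E♯, G♯, B♯, D♯, F♯. The voicing lacks the 3rd (minor 3rd), G♯.

G♯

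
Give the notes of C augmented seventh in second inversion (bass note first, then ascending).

C augmented seventh = C–E–G-sharp–B-flat; second inversion → fifth (G-sharp) lowest.

G-sharp, B-flat, C, E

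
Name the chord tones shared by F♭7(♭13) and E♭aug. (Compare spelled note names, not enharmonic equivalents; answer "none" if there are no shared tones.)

F♭7(♭13): F♭ A♭ C♭ E𝄫 D𝄫
E♭aug: E♭ G B
Common to both → none.

none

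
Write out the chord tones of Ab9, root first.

Ab C Eb Gb Bb

Ab9 is a dominant ninth built on Ab.
- root: Ab
- major 3rd: C
- perfect 5th: Eb
- minor 7th: Gb
- major 9th: Bb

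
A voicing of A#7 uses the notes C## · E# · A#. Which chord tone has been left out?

The full A#7 chord is A#, C##, E#, G#.
Comparing with the voicing, the minor 7th (7th) — G# — is absent.

G#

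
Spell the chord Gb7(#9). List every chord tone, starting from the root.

Gb  Bb  Db  Fb  A

Gb7(#9): dominant seventh sharp nine on Gb.
root → Gb
3rd (major 3rd) → Bb
5th (perfect 5th) → Db
7th (minor 7th) → Fb
9th (augmented 9th) → A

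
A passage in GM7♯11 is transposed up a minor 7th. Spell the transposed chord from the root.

F, A, C, E, B

A minor 7th up from G is F, so the new chord is F major seventh sharp eleven.
root → F
3rd (major 3rd) → A
5th (perfect 5th) → C
7th (major 7th) → E
11th (augmented 11th) → B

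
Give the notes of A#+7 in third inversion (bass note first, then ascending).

A#+7 = A#–C##–E##–G#; third inversion → seventh (G#) lowest.

G#, A#, C##, E##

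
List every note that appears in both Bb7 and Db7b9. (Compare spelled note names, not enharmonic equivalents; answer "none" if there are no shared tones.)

Bb7 = Bb, D, F, Ab.
Db7b9 = Db, F, Ab, Cb, Ebb.
Shared: F, Ab.

F  Ab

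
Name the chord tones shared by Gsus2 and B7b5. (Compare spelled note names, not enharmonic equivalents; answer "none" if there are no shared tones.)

Gsus2 = G, A, D.
B7b5 = B, D♯, F, A.
Shared: A.

A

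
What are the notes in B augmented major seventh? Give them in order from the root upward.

B augmented major seventh: augmented major seventh on B.
Root: B
Major 3rd (3rd): D#
Augmented 5th (5th): F##
Major 7th (7th): A#

B, D#, F##, A#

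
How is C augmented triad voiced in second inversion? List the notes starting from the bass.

G-sharp C E

C augmented triad = C–E–G-sharp; second inversion → fifth (G-sharp) lowest.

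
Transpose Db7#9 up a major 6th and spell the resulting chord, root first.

Db up a major 6th → Bb. New chord: Bb dominant seventh sharp nine.
root → Bb
3rd (major 3rd) → D
5th (perfect 5th) → F
7th (minor 7th) → Ab
9th (augmented 9th) → C#

Bb, D, F, Ab, C#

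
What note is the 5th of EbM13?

B♭

Root of EbM13 = E♭. The 5th is a perfect 5th: E♭ up a perfect 5th → B♭.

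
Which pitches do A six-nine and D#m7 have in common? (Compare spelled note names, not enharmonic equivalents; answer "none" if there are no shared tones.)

A six-nine: A C# E F# B
D#m7: D# F# A# C#
Common to both → C#, F#.

C#  F#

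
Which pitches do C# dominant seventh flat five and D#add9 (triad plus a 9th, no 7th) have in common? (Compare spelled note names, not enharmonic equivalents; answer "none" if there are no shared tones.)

C# dominant seventh flat five = C#, E#, G, B.
D#add9 = D#, F##, A#, E#.
Shared: E#.

E#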